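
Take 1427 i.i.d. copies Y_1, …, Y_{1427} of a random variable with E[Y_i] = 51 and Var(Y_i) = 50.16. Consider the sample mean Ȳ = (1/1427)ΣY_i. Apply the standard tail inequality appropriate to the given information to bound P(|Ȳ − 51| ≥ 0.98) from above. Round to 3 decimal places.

With mean and variance of each term known, Chebyshev's inequality bounds the deviation of the sum (or sample mean).
Var(Ȳ) = Var(Y_i)/n = 50.16/1427 = 0.035151.
Chebyshev: P(|Ȳ − 51| ≥ 0.98) ≤ Var(Ȳ)/(0.98)² = 50.16/(1427·0.98²) = 0.0366.

0.037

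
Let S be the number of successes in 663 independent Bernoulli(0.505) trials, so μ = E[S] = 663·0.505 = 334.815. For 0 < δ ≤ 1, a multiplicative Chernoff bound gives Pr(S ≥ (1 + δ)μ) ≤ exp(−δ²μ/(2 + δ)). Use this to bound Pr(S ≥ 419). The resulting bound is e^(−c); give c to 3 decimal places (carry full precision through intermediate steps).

Write 419 = (1 + δ)μ, so δ = 419/334.815 − 1 = 0.2514374…
Then the exponent is δ²μ/(2 + δ) = (419 − μ)² / (μ·(2 + δ)) = 9.401663.

9.402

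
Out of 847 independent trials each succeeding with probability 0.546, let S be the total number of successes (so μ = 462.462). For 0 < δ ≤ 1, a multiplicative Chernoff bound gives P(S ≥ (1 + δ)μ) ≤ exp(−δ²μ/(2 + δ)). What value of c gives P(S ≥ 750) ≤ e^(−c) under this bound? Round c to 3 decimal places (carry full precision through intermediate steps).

68.190

Write 750 = (1 + δ)μ, so δ = 750/462.462 − 1 = 0.6217549…
Then the exponent is δ²μ/(2 + δ) = (750 − μ)² / (μ·(2 + δ)) = 68.190262.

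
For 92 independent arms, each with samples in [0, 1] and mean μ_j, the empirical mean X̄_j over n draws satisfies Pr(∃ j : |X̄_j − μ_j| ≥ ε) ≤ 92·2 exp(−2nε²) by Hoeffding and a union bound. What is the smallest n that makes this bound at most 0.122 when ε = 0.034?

Need 2·92·exp(−2nε²) ≤ 0.122, i.e. exp(−2nε²) ≤ 0.122/184.
So 2nε² ≥ ln(184/0.122) = 7.318670.
Hence n ≥ 7.318670/(2·0.034²) = 3165.515.
The smallest integer n is 3166.

3166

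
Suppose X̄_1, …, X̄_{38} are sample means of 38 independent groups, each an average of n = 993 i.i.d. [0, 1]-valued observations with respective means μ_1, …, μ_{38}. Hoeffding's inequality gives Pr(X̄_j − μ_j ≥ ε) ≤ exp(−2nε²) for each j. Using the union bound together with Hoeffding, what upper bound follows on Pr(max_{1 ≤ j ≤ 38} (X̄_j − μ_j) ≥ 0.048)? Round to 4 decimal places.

Per-experiment Hoeffding bound: exp(−2·993·0.048²) = exp(−4.57574) = 0.010299.
Union bound over 38 events: 38·0.010299 = 0.39135.

0.3913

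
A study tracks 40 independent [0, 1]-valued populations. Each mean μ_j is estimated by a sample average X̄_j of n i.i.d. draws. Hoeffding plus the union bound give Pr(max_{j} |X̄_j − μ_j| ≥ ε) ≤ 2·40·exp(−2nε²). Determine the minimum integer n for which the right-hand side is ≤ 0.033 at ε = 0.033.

3579

Need 2·40·exp(−2nε²) ≤ 0.033, i.e. exp(−2nε²) ≤ 0.033/80.
So 2nε² ≥ ln(80/0.033) = 7.793274.
Hence n ≥ 7.793274/(2·0.033²) = 3578.179.
The smallest integer n is 3579.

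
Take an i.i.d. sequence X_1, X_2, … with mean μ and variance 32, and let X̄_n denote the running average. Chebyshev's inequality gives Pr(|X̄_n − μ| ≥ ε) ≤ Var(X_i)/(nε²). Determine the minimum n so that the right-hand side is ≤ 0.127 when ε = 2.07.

Require 32/(n·2.07²) ≤ 0.127, i.e. n ≥ 32/(0.127·2.07²) = 58.804.
The smallest integer n is 59.

59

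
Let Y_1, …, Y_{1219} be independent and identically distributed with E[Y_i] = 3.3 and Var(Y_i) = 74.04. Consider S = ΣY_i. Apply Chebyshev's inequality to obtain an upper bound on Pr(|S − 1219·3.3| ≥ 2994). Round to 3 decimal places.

0.010

Var(S) = n·Var(Y_i) = 1219·74.04 = 90254.76.
Chebyshev: Pr(|S − 1219·3.3| ≥ 2994) ≤ Var(S)/2994² = 90254.76/8964036 = 0.0101.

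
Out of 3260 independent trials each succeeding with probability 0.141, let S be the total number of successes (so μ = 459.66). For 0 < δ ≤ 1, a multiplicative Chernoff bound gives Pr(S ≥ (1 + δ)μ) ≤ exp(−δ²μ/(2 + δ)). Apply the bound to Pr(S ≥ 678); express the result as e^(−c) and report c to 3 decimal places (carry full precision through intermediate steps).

41.904

Write 678 = (1 + δ)μ, so δ = 678/459.66 − 1 = 0.4750033…
Then the exponent is δ²μ/(2 + δ) = (678 − μ)² / (μ·(2 + δ)) = 41.903869.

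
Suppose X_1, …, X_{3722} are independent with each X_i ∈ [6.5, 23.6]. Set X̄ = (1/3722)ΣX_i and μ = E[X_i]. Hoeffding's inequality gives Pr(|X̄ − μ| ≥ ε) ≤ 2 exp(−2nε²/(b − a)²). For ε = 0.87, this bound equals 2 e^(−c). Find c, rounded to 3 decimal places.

19.269

c = 2nε²/(b − a)² = 2·3722·0.87² / 17.1² = 19.2687.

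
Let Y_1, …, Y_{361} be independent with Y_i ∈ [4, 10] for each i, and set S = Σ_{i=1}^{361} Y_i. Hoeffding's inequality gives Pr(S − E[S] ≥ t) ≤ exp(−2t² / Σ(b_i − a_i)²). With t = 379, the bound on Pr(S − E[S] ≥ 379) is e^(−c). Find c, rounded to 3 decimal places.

Σ(b_i − a_i)² = 361·(6)² = 12996.
c = 2t²/12996 = 2·379²/12996 = 22.1054.

22.105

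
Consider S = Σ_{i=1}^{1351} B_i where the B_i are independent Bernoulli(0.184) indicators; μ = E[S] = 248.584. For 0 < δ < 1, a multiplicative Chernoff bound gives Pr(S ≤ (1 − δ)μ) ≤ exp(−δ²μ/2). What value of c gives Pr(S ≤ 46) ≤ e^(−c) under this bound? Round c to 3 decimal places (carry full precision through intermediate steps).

82.548

Write 46 = (1 − δ)μ, so δ = 1 − 46/248.584 = 0.8149519…
Then the exponent is δ²μ/2 = (μ − 46)²/(2μ) = 82.548107.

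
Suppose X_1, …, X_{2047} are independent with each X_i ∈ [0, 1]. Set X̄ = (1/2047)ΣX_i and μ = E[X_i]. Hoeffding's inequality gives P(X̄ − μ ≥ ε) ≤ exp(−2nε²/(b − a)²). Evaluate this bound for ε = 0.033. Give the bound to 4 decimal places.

Exponent: 2nε²/(b − a)² = 2·2047·0.033² / 1² = 4.45837.
Bound = exp(−4.45837) = 0.01158.

0.0116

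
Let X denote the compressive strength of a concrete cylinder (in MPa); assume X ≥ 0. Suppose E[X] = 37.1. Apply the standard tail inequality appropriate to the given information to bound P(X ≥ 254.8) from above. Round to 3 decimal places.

Only the mean of a non-negative variable is known, so Markov's inequality is the applicable tail bound.
Markov's inequality: for a non-negative random variable, P(X ≥ a) ≤ E[X]/a.
Here E[X] = 37.1 and a = 254.8, so the bound is 37.1/254.8 = 0.1456.

0.146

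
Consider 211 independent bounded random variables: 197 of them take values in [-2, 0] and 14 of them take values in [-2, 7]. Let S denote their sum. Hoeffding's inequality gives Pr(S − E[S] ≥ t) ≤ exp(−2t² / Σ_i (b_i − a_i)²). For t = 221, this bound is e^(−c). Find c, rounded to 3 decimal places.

50.823

Σ(b_i − a_i)² = 197·2² + 14·9² = 1922.
c = 2t² / 1922 = 2·221² / 1922 = 50.8231.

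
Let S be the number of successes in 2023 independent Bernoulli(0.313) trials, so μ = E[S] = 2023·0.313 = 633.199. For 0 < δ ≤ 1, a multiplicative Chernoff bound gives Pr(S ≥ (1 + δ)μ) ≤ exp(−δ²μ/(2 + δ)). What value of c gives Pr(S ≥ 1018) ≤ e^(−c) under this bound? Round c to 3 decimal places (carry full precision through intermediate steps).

89.675

Write 1018 = (1 + δ)μ, so δ = 1018/633.199 − 1 = 0.6077094…
Then the exponent is δ²μ/(2 + δ) = (1018 − μ)² / (μ·(2 + δ)) = 89.675327.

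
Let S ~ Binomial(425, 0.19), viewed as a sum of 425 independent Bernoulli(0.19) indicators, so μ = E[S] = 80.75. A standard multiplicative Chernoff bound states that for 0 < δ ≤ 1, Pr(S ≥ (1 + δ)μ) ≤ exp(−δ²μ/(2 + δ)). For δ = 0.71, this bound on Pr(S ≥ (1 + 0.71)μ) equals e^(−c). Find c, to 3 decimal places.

c = δ²μ/(2 + δ) = 0.71²·80.75/(2 + 0.71) = 15.0207.

15.021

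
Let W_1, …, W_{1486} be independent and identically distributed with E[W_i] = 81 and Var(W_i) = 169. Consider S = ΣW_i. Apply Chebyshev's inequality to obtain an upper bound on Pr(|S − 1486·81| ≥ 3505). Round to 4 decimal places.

Var(S) = n·Var(W_i) = 1486·169 = 251134.
Chebyshev: Pr(|S − 1486·81| ≥ 3505) ≤ Var(S)/3505² = 251134/12285025 = 0.0204.

0.0204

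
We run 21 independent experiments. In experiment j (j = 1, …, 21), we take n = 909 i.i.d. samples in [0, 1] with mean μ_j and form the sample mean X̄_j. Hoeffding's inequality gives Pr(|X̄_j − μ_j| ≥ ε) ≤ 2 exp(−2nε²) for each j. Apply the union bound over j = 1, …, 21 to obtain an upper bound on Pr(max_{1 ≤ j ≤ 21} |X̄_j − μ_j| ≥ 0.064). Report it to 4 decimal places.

Per-experiment Hoeffding bound: 2·exp(−2·909·0.064²) = 2·exp(−7.44653) = 0.0011669.
Union bound over 21 events: 21·0.0011669 = 0.02451.

0.0245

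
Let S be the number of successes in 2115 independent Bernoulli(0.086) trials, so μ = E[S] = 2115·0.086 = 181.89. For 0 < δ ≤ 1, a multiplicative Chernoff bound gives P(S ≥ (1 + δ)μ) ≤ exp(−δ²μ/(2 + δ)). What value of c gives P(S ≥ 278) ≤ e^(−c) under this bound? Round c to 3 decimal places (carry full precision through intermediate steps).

Write 278 = (1 + δ)μ, so δ = 278/181.89 − 1 = 0.5283963…
Then the exponent is δ²μ/(2 + δ) = (278 − μ)² / (μ·(2 + δ)) = 20.085525.

20.086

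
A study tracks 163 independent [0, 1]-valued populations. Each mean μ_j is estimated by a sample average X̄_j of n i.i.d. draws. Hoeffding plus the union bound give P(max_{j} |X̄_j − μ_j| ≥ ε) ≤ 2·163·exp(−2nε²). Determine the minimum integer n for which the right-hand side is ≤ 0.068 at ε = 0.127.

Need 2·163·exp(−2nε²) ≤ 0.068, i.e. exp(−2nε²) ≤ 0.068/326.
So 2nε² ≥ ln(326/0.068) = 8.475145.
Hence n ≥ 8.475145/(2·0.127²) = 262.730.
The smallest integer n is 263.

263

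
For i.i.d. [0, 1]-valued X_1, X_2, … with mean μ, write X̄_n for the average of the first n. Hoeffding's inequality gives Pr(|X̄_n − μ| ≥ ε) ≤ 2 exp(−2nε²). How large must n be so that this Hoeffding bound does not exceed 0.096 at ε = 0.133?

86

Require 2·exp(−2nε²) ≤ 0.096, i.e. 2nε² ≥ ln(2/0.096) = 3.036554.
So n ≥ 3.036554 / (2·0.133²) = 85.832.
The smallest integer n is 86.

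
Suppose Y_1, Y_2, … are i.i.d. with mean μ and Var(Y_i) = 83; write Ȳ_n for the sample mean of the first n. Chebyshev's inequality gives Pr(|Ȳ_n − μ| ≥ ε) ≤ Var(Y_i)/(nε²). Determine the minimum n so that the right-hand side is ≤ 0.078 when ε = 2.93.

Require 83/(n·2.93²) ≤ 0.078, i.e. n ≥ 83/(0.078·2.93²) = 123.950.
The smallest integer n is 124.

124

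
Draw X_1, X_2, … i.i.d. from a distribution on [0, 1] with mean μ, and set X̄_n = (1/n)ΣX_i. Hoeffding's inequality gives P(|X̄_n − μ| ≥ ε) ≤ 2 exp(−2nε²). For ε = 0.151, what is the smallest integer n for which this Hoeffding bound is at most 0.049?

Require 2·exp(−2nε²) ≤ 0.049, i.e. 2nε² ≥ ln(2/0.049) = 3.709082.
So n ≥ 3.709082 / (2·0.151²) = 81.336.
The smallest integer n is 82.

82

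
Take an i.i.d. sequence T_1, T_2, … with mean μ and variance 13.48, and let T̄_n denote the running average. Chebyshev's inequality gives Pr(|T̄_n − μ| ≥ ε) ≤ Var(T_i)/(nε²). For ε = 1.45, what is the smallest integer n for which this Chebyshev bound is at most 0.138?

47

Require 13.48/(n·1.45²) ≤ 0.138, i.e. n ≥ 13.48/(0.138·1.45²) = 46.460.
The smallest integer n is 47.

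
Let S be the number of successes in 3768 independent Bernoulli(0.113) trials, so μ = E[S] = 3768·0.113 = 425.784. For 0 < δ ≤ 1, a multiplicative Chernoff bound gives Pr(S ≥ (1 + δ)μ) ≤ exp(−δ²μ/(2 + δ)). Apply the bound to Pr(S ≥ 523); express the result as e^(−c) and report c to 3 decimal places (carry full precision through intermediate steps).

Write 523 = (1 + δ)μ, so δ = 523/425.784 − 1 = 0.2283223…
Then the exponent is δ²μ/(2 + δ) = (523 − μ)² / (μ·(2 + δ)) = 9.961119.

9.961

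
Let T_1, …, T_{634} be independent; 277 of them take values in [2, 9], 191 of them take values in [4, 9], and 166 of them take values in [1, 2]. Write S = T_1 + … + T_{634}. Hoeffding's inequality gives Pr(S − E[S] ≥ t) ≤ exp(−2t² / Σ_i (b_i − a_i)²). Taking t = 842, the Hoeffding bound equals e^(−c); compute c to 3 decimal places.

Σ(b_i − a_i)² = 277·7² + 191·5² + 166·1² = 18514.
c = 2t² / 18514 = 2·842² / 18514 = 76.5868.

76.587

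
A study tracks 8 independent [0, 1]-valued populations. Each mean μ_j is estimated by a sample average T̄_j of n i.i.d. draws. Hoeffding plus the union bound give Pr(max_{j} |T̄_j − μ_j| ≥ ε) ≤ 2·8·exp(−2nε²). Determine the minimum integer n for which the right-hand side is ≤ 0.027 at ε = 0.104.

Need 2·8·exp(−2nε²) ≤ 0.027, i.e. exp(−2nε²) ≤ 0.027/16.
So 2nε² ≥ ln(16/0.027) = 6.384507.
Hence n ≥ 6.384507/(2·0.104²) = 295.142.
The smallest integer n is 296.

296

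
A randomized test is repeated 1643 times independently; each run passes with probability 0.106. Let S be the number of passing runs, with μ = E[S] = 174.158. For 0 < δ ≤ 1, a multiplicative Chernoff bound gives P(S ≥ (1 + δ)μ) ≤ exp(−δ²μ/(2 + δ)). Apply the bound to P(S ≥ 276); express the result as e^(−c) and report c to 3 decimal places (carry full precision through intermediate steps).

23.040

Write 276 = (1 + δ)μ, so δ = 276/174.158 − 1 = 0.5847679…
Then the exponent is δ²μ/(2 + δ) = (276 − μ)² / (μ·(2 + δ)) = 23.040339.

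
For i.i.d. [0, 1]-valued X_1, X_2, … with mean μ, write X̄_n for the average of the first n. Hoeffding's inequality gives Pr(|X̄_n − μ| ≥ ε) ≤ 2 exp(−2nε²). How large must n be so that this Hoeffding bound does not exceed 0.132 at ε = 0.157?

Require 2·exp(−2nε²) ≤ 0.132, i.e. 2nε² ≥ ln(2/0.132) = 2.718101.
So n ≥ 2.718101 / (2·0.157²) = 55.136.
The smallest integer n is 56.

56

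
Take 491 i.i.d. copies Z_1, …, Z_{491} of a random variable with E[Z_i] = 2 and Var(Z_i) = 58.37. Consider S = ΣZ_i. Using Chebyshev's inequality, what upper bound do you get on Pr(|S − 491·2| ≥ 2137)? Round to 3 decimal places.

Var(S) = n·Var(Z_i) = 491·58.37 = 28659.67.
Chebyshev: Pr(|S − 491·2| ≥ 2137) ≤ Var(S)/2137² = 28659.67/4566769 = 0.0063.

0.006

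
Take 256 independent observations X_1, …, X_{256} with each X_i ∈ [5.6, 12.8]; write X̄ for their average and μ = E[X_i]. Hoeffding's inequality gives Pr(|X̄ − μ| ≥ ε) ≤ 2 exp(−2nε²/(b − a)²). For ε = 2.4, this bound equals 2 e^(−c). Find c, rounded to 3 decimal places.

56.889

c = 2nε²/(b − a)² = 2·256·2.4² / 7.2² = 56.8889.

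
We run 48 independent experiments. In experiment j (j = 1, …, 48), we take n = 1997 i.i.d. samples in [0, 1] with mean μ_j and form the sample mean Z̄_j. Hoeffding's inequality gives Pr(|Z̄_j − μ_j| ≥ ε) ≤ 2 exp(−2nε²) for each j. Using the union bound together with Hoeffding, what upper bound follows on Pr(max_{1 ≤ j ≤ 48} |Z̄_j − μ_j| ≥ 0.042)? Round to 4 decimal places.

0.0837

Per-experiment Hoeffding bound: 2·exp(−2·1997·0.042²) = 2·exp(−7.04542) = 0.0017428.
Union bound over 48 events: 48·0.0017428 = 0.08365.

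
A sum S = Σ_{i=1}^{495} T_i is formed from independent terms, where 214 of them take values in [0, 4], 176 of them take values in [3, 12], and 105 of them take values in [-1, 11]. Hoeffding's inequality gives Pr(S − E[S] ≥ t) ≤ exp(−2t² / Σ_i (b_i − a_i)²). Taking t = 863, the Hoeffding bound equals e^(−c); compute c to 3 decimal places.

45.413

Σ(b_i − a_i)² = 214·4² + 176·9² + 105·12² = 32800.
c = 2t² / 32800 = 2·863² / 32800 = 45.4127.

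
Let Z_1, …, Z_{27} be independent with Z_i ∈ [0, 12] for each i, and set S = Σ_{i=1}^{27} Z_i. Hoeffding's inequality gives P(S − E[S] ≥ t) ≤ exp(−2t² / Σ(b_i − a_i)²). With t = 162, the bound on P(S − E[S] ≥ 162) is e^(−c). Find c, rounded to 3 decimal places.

13.500

Σ(b_i − a_i)² = 27·(12)² = 3888.
c = 2t²/3888 = 2·162²/3888 = 13.5000.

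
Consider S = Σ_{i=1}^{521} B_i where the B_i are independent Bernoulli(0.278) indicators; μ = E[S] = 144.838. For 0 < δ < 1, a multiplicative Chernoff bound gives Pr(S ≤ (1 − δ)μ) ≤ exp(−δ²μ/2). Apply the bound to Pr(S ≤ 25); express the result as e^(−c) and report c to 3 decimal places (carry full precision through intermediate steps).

Write 25 = (1 − δ)μ, so δ = 1 − 25/144.838 = 0.8273934…
Then the exponent is δ²μ/2 = (μ − 25)²/(2μ) = 49.576583.

49.577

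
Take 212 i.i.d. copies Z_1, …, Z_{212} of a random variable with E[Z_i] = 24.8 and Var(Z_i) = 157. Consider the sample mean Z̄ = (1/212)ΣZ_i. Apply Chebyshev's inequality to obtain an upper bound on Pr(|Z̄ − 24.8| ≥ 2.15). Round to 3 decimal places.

Var(Z̄) = Var(Z_i)/n = 157/212 = 0.74057.
Chebyshev: Pr(|Z̄ − 24.8| ≥ 2.15) ≤ Var(Z̄)/(2.15)² = 157/(212·2.15²) = 0.1602.

0.160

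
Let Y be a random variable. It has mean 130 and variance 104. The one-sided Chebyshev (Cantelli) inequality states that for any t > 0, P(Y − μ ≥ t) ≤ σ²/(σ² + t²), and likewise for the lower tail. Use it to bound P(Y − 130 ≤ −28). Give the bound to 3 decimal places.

Here σ² = 104 and t = 28, so σ² + t² = 888.
Cantelli's bound: 104/888 = 0.1171.

0.117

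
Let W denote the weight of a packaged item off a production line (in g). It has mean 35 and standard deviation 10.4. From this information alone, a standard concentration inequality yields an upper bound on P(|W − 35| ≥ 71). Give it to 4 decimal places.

0.0215

Mean and variance are known, so Chebyshev's inequality applies.
Chebyshev: P(|W − μ| ≥ t) ≤ Var(W)/t².
Var(W) = σ² = 10.4² = 108.16.
Bound = 108.16 / 5041 = 0.0215.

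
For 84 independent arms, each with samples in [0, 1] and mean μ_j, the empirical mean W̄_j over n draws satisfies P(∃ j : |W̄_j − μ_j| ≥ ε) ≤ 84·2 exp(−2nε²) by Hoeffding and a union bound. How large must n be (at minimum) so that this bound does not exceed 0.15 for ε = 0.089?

444

Need 2·84·exp(−2nε²) ≤ 0.15, i.e. exp(−2nε²) ≤ 0.15/168.
So 2nε² ≥ ln(168/0.15) = 7.021084.
Hence n ≥ 7.021084/(2·0.089²) = 443.194.
The smallest integer n is 444.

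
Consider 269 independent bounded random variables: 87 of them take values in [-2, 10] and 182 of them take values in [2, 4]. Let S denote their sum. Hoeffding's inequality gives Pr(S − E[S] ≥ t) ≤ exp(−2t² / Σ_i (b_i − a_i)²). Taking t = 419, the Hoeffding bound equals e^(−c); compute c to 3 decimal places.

26.488

Σ(b_i − a_i)² = 87·12² + 182·2² = 13256.
c = 2t² / 13256 = 2·419² / 13256 = 26.4878.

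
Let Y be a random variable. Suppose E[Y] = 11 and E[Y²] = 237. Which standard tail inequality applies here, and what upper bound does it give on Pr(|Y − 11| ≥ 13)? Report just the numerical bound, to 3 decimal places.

The first two moments determine the variance, so Chebyshev's inequality is the sharpest standard bound available.
Var(Y) = E[Y²] − (E[Y])² = 237 − 121 = 116.
Chebyshev's inequality: Pr(|Y − μ| ≥ t) ≤ Var(Y)/t² = 116/169 = 0.6864.

0.686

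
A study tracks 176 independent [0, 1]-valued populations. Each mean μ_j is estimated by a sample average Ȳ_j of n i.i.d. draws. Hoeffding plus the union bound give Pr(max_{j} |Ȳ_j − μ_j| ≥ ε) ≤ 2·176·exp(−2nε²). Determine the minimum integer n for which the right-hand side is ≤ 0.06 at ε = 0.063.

1094

Need 2·176·exp(−2nε²) ≤ 0.06, i.e. exp(−2nε²) ≤ 0.06/352.
So 2nε² ≥ ln(352/0.06) = 8.677042.
Hence n ≥ 8.677042/(2·0.063²) = 1093.102.
The smallest integer n is 1094.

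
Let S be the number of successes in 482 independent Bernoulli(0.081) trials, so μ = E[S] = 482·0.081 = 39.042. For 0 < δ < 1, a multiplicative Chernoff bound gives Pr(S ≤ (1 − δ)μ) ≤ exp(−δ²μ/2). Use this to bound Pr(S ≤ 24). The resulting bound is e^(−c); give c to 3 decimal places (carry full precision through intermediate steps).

Write 24 = (1 − δ)μ, so δ = 1 − 24/39.042 = 0.3852774…
Then the exponent is δ²μ/2 = (μ − 24)²/(2μ) = 2.897671.

2.898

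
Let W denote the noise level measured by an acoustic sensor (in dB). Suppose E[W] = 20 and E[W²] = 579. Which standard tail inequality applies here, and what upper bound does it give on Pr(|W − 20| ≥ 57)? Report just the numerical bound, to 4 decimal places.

The first two moments determine the variance, so Chebyshev's inequality is the sharpest standard bound available.
Var(W) = E[W²] − (E[W])² = 579 − 400 = 179.
Chebyshev's inequality: Pr(|W − μ| ≥ t) ≤ Var(W)/t² = 179/3249 = 0.0551.

0.0551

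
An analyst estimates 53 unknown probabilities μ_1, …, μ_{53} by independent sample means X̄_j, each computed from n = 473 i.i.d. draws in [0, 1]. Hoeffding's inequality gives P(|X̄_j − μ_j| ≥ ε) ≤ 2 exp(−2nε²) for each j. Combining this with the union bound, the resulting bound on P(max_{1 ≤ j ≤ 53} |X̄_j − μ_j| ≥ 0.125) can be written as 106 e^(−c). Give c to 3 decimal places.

14.781

Union bound over the 53 events: P(max_{1 ≤ j ≤ 53} |X̄_j − μ_j| ≥ 0.125) ≤ 53·2·exp(−2nε²) = 106 exp(−2·473·0.125²).
So c = 2·473·0.125² = 14.7812.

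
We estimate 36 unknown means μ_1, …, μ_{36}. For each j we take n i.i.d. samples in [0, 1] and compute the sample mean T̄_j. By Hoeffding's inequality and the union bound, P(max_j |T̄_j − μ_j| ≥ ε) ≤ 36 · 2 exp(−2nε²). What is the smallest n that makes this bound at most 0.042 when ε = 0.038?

2579

Need 2·36·exp(−2nε²) ≤ 0.042, i.e. exp(−2nε²) ≤ 0.042/72.
So 2nε² ≥ ln(72/0.042) = 7.446752.
Hence n ≥ 7.446752/(2·0.038²) = 2578.515.
The smallest integer n is 2579.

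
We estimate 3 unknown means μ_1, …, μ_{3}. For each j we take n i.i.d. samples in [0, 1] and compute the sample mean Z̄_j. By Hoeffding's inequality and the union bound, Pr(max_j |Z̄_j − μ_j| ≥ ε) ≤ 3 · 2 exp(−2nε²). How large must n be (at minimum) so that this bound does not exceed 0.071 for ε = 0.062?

578

Need 2·3·exp(−2nε²) ≤ 0.071, i.e. exp(−2nε²) ≤ 0.071/6.
So 2nε² ≥ ln(6/0.071) = 4.436835.
Hence n ≥ 4.436835/(2·0.062²) = 577.112.
The smallest integer n is 578.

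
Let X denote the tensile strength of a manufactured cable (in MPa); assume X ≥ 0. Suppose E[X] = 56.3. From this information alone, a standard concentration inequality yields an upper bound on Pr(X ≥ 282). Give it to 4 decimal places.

Only the mean of a non-negative variable is known, so Markov's inequality is the applicable tail bound.
Markov's inequality: for a non-negative random variable, Pr(X ≥ a) ≤ E[X]/a.
Here E[X] = 56.3 and a = 282, so the bound is 56.3/282 = 0.1996.

0.1996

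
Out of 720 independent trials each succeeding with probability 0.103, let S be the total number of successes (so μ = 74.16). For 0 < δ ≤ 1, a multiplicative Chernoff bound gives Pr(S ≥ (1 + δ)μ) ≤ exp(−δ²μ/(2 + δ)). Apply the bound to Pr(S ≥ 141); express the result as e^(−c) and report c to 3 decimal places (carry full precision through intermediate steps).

20.764

Write 141 = (1 + δ)μ, so δ = 141/74.16 − 1 = 0.9012945…
Then the exponent is δ²μ/(2 + δ) = (141 − μ)² / (μ·(2 + δ)) = 20.764016.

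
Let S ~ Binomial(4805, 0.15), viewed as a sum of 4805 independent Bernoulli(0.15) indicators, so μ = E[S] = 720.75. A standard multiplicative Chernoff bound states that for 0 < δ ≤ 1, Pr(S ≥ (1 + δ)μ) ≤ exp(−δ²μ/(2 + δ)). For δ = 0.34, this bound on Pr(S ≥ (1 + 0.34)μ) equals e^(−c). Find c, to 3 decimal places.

35.606

c = δ²μ/(2 + δ) = 0.34²·720.75/(2 + 0.34) = 35.6063.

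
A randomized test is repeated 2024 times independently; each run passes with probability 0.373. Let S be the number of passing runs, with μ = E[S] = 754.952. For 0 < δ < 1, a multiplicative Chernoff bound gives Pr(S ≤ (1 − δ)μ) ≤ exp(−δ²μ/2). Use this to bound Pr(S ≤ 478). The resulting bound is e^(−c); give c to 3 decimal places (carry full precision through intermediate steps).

50.800

Write 478 = (1 − δ)μ, so δ = 1 − 478/754.952 = 0.3668472…
Then the exponent is δ²μ/2 = (μ − 478)²/(2μ) = 50.799528.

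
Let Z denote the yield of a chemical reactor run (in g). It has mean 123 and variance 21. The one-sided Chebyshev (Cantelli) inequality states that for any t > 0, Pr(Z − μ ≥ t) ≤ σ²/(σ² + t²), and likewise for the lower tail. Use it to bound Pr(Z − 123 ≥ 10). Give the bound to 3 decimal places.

Here σ² = 21 and t = 10, so σ² + t² = 121.
Cantelli's bound: 21/121 = 0.1736.

0.174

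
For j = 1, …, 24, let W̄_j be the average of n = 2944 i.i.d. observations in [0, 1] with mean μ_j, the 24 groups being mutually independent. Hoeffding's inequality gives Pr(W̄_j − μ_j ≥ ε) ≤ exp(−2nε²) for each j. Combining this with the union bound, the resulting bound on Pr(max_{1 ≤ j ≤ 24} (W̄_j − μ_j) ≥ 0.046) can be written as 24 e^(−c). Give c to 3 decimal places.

Union bound over the 24 events: Pr(max_{1 ≤ j ≤ 24} (W̄_j − μ_j) ≥ 0.046) ≤ 24·exp(−2nε²) = 24 exp(−2·2944·0.046²).
So c = 2·2944·0.046² = 12.4590.

12.459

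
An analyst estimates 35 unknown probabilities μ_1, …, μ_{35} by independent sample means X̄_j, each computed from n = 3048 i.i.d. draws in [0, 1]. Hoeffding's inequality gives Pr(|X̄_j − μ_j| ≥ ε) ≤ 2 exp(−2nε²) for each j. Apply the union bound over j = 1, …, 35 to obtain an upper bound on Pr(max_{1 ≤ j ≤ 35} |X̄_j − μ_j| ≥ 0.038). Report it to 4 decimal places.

0.0105

Per-experiment Hoeffding bound: 2·exp(−2·3048·0.038²) = 2·exp(−8.80262) = 0.00030068.
Union bound over 35 events: 35·0.00030068 = 0.01052.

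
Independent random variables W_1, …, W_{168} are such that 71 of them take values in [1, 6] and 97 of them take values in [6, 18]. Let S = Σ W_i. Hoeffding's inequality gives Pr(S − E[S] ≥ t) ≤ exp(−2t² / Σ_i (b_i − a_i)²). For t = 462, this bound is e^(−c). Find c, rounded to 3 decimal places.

Σ(b_i − a_i)² = 71·5² + 97·12² = 15743.
c = 2t² / 15743 = 2·462² / 15743 = 27.1161.

27.116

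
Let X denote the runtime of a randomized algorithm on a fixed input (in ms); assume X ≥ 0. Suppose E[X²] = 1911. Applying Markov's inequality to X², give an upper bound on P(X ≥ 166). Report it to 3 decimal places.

Since X ≥ 0, the event {X ≥ 166} is the same as {X² ≥ 27556}.
Markov's inequality applied to X² gives P(X² ≥ 27556) ≤ E[X²]/27556 = 1911/27556 = 0.0693.

0.069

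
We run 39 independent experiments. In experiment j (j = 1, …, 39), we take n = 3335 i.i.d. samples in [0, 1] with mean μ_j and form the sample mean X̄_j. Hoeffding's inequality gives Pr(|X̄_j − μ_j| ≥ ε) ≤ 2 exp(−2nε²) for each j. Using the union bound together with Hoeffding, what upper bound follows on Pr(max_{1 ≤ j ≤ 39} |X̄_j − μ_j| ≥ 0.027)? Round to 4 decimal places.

Per-experiment Hoeffding bound: 2·exp(−2·3335·0.027²) = 2·exp(−4.86243) = 0.015463.
Union bound over 39 events: 39·0.015463 = 0.60307.

0.6031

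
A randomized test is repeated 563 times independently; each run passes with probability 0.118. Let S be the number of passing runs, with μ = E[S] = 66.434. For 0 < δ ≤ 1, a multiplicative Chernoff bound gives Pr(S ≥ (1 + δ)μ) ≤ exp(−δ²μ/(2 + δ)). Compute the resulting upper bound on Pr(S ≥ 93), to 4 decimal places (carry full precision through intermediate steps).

0.0120

Write 93 = (1 + δ)μ, so δ = 93/66.434 − 1 = 0.3998856…
Then the exponent is δ²μ/(2 + δ) = (93 − μ)² / (μ·(2 + δ)) = 4.426611.
Bound = exp(−4.426611) = 0.01195.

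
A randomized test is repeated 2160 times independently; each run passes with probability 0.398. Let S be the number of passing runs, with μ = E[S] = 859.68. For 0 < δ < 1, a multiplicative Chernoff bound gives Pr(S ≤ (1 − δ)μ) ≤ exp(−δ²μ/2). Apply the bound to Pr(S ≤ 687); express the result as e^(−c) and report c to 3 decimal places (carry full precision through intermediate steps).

17.343

Write 687 = (1 − δ)μ, so δ = 1 − 687/859.68 = 0.2008654…
Then the exponent is δ²μ/2 = (μ − 687)²/(2μ) = 17.342722.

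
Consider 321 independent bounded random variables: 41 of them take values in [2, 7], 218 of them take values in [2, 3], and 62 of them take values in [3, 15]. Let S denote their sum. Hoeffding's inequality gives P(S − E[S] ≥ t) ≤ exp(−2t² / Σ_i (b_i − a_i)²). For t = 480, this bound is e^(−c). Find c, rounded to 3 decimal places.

45.305

Σ(b_i − a_i)² = 41·5² + 218·1² + 62·12² = 10171.
c = 2t² / 10171 = 2·480² / 10171 = 45.3053.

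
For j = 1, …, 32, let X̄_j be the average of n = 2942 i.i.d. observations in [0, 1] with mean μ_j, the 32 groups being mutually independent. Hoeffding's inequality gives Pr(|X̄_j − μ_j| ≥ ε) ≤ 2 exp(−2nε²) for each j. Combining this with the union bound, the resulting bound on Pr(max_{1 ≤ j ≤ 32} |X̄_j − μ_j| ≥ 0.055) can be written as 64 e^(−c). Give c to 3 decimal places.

17.799

Union bound over the 32 events: Pr(max_{1 ≤ j ≤ 32} |X̄_j − μ_j| ≥ 0.055) ≤ 32·2·exp(−2nε²) = 64 exp(−2·2942·0.055²).
So c = 2·2942·0.055² = 17.7991.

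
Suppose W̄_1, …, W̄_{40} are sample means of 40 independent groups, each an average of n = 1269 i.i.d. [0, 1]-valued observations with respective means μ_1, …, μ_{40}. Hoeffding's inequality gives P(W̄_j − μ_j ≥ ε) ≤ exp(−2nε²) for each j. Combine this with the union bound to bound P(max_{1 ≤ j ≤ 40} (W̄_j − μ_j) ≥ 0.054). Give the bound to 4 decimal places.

0.0244

Per-experiment Hoeffding bound: exp(−2·1269·0.054²) = exp(−7.40081) = 0.00061076.
Union bound over 40 events: 40·0.00061076 = 0.02443.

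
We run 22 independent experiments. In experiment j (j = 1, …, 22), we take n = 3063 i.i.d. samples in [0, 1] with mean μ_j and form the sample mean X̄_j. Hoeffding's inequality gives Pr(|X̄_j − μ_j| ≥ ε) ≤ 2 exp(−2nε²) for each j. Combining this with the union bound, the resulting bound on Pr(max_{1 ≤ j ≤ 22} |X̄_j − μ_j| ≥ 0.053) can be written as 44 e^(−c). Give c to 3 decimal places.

Union bound over the 22 events: Pr(max_{1 ≤ j ≤ 22} |X̄_j − μ_j| ≥ 0.053) ≤ 22·2·exp(−2nε²) = 44 exp(−2·3063·0.053²).
So c = 2·3063·0.053² = 17.2079.

17.208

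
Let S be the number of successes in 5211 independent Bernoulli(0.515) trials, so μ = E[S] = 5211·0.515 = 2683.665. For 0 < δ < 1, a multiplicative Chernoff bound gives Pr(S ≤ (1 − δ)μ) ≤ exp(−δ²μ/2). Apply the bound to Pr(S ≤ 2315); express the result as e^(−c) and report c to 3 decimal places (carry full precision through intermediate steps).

25.322

Write 2315 = (1 − δ)μ, so δ = 1 − 2315/2683.665 = 0.1373737…
Then the exponent is δ²μ/2 = (μ − 2315)²/(2μ) = 25.322438.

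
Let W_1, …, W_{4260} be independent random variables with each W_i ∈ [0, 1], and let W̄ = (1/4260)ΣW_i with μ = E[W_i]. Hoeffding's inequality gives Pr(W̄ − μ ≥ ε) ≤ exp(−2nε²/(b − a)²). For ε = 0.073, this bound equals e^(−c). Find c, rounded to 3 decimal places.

c = 2nε²/(b − a)² = 2·4260·0.073² / 1² = 45.4031.

45.403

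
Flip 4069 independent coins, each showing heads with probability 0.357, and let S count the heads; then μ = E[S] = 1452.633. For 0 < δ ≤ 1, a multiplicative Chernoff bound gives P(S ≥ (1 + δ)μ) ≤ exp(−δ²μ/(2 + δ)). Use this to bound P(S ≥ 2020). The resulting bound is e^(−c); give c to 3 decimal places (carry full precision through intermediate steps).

Write 2020 = (1 + δ)μ, so δ = 2020/1452.633 − 1 = 0.3905783…
Then the exponent is δ²μ/(2 + δ) = (2020 − μ)² / (μ·(2 + δ)) = 92.697764.

92.698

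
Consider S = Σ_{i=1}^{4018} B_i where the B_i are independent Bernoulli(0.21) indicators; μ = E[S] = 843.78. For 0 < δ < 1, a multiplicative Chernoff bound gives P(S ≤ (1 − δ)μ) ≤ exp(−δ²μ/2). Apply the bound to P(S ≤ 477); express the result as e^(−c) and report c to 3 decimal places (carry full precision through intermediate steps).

Write 477 = (1 − δ)μ, so δ = 1 − 477/843.78 = 0.4346868…
Then the exponent is δ²μ/2 = (μ − 477)²/(2μ) = 79.717206.

79.717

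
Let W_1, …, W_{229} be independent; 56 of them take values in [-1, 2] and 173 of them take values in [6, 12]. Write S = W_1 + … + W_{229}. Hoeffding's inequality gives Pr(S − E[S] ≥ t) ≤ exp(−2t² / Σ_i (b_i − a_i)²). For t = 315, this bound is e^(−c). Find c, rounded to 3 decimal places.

Σ(b_i − a_i)² = 56·3² + 173·6² = 6732.
c = 2t² / 6732 = 2·315² / 6732 = 29.4786.

29.479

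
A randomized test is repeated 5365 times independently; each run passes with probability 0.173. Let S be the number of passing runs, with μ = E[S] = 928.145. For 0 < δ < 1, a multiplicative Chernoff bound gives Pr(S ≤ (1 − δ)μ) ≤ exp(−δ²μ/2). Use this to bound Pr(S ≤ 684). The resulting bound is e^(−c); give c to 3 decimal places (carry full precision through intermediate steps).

32.111

Write 684 = (1 − δ)μ, so δ = 1 − 684/928.145 = 0.2630462…
Then the exponent is δ²μ/2 = (μ − 684)²/(2μ) = 32.110705.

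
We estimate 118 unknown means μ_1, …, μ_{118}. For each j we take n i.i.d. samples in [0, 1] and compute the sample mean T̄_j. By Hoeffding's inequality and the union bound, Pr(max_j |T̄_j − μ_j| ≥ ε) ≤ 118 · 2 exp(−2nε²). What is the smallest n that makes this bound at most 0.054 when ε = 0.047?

Need 2·118·exp(−2nε²) ≤ 0.054, i.e. exp(−2nε²) ≤ 0.054/236.
So 2nε² ≥ ln(236/0.054) = 8.382603.
Hence n ≥ 8.382603/(2·0.047²) = 1897.375.
The smallest integer n is 1898.

1898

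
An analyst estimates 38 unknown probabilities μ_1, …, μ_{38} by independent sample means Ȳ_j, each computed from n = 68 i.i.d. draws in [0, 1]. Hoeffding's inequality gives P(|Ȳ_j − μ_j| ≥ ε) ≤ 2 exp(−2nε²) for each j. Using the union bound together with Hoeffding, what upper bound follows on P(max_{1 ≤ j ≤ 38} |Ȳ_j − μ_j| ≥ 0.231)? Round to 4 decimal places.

Per-experiment Hoeffding bound: 2·exp(−2·68·0.231²) = 2·exp(−7.25710) = 0.0014103.
Union bound over 38 events: 38·0.0014103 = 0.05359.

0.0536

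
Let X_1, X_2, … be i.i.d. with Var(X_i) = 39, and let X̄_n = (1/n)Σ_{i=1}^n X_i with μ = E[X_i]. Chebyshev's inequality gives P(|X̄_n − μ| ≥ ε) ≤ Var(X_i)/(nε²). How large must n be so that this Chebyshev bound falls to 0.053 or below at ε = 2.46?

122

Require 39/(n·2.46²) ≤ 0.053, i.e. n ≥ 39/(0.053·2.46²) = 121.596.
The smallest integer n is 122.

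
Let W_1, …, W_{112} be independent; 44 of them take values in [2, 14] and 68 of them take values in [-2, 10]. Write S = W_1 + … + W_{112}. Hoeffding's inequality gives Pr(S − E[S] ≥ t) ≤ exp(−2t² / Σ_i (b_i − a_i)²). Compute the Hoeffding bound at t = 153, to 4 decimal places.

Σ(b_i − a_i)² = 44·12² + 68·12² = 16128.
Exponent = 2·153² / 16128 = 2.90290.
Bound = exp(−2.90290) = 0.05486.

0.0549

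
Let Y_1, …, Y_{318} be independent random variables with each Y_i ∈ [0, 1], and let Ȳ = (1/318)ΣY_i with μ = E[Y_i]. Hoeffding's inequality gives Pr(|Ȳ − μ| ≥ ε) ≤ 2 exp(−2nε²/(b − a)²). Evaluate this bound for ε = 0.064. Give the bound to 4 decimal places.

0.1478

Exponent: 2nε²/(b − a)² = 2·318·0.064² / 1² = 2.60506.
Bound = 2·exp(−2.60506) = 0.14780.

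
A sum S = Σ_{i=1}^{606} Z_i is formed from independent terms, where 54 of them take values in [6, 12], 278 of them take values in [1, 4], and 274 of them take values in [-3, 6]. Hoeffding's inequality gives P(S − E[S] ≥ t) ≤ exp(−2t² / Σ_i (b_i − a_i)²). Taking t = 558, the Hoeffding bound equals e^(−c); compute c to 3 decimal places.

Σ(b_i − a_i)² = 54·6² + 278·3² + 274·9² = 26640.
c = 2t² / 26640 = 2·558² / 26640 = 23.3757.

23.376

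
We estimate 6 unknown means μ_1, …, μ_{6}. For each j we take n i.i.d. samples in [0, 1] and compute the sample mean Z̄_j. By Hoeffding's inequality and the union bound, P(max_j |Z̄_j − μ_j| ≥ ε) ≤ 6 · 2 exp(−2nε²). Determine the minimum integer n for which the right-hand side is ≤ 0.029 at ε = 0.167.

109

Need 2·6·exp(−2nε²) ≤ 0.029, i.e. exp(−2nε²) ≤ 0.029/12.
So 2nε² ≥ ln(12/0.029) = 6.025366.
Hence n ≥ 6.025366/(2·0.167²) = 108.024.
The smallest integer n is 109.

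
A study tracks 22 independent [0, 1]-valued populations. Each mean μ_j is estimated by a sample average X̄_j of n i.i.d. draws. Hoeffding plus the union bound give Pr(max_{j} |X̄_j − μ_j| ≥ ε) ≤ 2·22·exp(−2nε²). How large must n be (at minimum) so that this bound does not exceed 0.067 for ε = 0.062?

Need 2·22·exp(−2nε²) ≤ 0.067, i.e. exp(−2nε²) ≤ 0.067/44.
So 2nε² ≥ ln(44/0.067) = 6.487252.
Hence n ≥ 6.487252/(2·0.062²) = 843.815.
The smallest integer n is 844.

844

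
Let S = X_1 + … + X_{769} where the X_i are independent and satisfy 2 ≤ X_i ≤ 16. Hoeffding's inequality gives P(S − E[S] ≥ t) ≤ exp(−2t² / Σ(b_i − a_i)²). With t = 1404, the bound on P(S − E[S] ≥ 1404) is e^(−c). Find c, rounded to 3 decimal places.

26.157

Σ(b_i − a_i)² = 769·(14)² = 150724.
c = 2t²/150724 = 2·1404²/150724 = 26.1566.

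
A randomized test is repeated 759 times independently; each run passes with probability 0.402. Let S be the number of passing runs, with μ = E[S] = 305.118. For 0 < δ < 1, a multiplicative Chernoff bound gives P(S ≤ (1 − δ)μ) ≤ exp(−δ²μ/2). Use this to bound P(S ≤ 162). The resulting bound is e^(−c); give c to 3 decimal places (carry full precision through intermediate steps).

Write 162 = (1 − δ)μ, so δ = 1 − 162/305.118 = 0.4690579…
Then the exponent is δ²μ/2 = (μ − 162)²/(2μ) = 33.565312.

33.565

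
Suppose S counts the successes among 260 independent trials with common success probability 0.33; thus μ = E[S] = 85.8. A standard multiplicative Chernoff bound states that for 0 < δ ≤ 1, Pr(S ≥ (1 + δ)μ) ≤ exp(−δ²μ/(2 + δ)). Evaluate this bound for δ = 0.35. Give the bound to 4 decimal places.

Exponent = δ²μ/(2 + δ) = 0.35²·85.8/2.35 = 4.4726.
Bound = exp(−4.4726) = 0.01142.

0.0114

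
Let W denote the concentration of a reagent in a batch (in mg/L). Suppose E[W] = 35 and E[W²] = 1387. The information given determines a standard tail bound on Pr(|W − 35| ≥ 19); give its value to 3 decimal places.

0.449

The first two moments determine the variance, so Chebyshev's inequality is the sharpest standard bound available.
Var(W) = E[W²] − (E[W])² = 1387 − 1225 = 162.
Chebyshev's inequality: Pr(|W − μ| ≥ t) ≤ Var(W)/t² = 162/361 = 0.4488.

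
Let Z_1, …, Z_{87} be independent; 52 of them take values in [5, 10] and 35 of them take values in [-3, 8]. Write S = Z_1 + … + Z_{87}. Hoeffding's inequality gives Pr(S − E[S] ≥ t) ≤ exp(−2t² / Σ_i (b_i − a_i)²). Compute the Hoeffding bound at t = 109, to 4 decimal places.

0.0137

Σ(b_i − a_i)² = 52·5² + 35·11² = 5535.
Exponent = 2·109² / 5535 = 4.29304.
Bound = exp(−4.29304) = 0.01366.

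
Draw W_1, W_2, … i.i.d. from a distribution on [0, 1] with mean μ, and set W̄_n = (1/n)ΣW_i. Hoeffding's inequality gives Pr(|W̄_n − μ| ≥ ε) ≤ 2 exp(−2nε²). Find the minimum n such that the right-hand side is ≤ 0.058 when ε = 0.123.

Require 2·exp(−2nε²) ≤ 0.058, i.e. 2nε² ≥ ln(2/0.058) = 3.540459.
So n ≥ 3.540459 / (2·0.123²) = 117.009.
The smallest integer n is 118.

118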